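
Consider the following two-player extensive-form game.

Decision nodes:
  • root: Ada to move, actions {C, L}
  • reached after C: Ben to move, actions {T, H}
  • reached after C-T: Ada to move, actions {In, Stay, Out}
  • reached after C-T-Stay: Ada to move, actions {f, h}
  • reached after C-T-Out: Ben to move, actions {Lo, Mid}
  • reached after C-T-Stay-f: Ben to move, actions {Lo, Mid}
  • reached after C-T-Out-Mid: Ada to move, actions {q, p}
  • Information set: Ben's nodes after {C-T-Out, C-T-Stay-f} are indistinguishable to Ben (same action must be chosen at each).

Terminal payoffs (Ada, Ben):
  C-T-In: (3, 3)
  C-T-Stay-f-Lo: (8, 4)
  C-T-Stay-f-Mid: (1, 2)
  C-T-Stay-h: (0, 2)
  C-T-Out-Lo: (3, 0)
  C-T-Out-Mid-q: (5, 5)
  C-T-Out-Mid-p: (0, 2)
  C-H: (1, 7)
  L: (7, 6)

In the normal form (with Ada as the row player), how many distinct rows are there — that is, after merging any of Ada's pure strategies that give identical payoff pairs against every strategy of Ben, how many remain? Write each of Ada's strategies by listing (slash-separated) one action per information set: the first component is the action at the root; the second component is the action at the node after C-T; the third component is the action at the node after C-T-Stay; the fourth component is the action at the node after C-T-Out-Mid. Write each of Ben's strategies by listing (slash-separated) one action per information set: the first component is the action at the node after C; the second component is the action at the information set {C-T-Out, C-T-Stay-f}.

6

Ada has 24 pure strategies: C/In/f/q, C/In/f/p, C/In/h/q, C/In/h/p, C/Stay/f/q, C/Stay/f/p, C/Stay/h/q, C/Stay/h/p, C/Out/f/q, C/Out/f/p, C/Out/h/q, C/Out/h/p, L/In/f/q, L/In/f/p, L/In/h/q, L/In/h/p, L/Stay/f/q, L/Stay/f/p, L/Stay/h/q, L/Stay/h/p, L/Out/f/q, L/Out/f/p, L/Out/h/q, L/Out/h/p. Columns: T/Lo, T/Mid, H/Lo, H/Mid.
{C/In/f/q, C/In/f/p, C/In/h/q, C/In/h/p} → row (3,3) (3,3) (1,7) (1,7)
{C/Stay/f/q, C/Stay/f/p} → row (8,4) (1,2) (1,7) (1,7)
{C/Stay/h/q, C/Stay/h/p} → row (0,2) (0,2) (1,7) (1,7)
{C/Out/f/q, C/Out/h/q} → row (3,0) (5,5) (1,7) (1,7)
{C/Out/f/p, C/Out/h/p} → row (3,0) (0,2) (1,7) (1,7)
{L/In/f/q, L/In/f/p, L/In/h/q, L/In/h/p, L/Stay/f/q, L/Stay/f/p, L/Stay/h/q, L/Stay/h/p, L/Out/f/q, L/Out/f/p, L/Out/h/q, L/Out/h/p} → row (7,6) (7,6) (7,6) (7,6)
That's 6 distinct rows out of 24 strategies.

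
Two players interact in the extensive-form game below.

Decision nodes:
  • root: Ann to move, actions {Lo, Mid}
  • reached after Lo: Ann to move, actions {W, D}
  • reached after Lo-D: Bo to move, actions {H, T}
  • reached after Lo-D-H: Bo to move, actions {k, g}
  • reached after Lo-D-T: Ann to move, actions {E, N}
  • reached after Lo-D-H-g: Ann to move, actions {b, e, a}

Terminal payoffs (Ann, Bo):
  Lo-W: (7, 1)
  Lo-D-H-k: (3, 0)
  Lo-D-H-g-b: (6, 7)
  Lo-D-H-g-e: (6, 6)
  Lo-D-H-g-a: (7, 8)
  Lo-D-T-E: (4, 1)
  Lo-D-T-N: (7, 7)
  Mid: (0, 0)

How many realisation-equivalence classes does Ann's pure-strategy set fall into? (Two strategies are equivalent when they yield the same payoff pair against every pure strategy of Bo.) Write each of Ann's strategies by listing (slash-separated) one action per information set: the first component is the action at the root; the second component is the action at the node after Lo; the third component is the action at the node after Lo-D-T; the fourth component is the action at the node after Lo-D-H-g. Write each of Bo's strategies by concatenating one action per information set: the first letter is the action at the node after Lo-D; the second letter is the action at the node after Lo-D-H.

8

Ann has 24 pure strategies: Lo/W/E/b, Lo/W/E/e, Lo/W/E/a, Lo/W/N/b, Lo/W/N/e, Lo/W/N/a, Lo/D/E/b, Lo/D/E/e, Lo/D/E/a, Lo/D/N/b, Lo/D/N/e, Lo/D/N/a, Mid/W/E/b, Mid/W/E/e, Mid/W/E/a, Mid/W/N/b, Mid/W/N/e, Mid/W/N/a, Mid/D/E/b, Mid/D/E/e, Mid/D/E/a, Mid/D/N/b, Mid/D/N/e, Mid/D/N/a. Columns: Hk, Hg, Tk, Tg.
{Lo/W/E/b, Lo/W/E/e, Lo/W/E/a, Lo/W/N/b, Lo/W/N/e, Lo/W/N/a} → row (7,1) (7,1) (7,1) (7,1)
{Lo/D/E/b} → row (3,0) (6,7) (4,1) (4,1)
{Lo/D/E/e} → row (3,0) (6,6) (4,1) (4,1)
{Lo/D/E/a} → row (3,0) (7,8) (4,1) (4,1)
{Lo/D/N/b} → row (3,0) (6,7) (7,7) (7,7)
{Lo/D/N/e} → row (3,0) (6,6) (7,7) (7,7)
{Lo/D/N/a} → row (3,0) (7,8) (7,7) (7,7)
{Mid/W/E/b, Mid/W/E/e, Mid/W/E/a, Mid/W/N/b, Mid/W/N/e, Mid/W/N/a, Mid/D/E/b, Mid/D/E/e, Mid/D/E/a, Mid/D/N/b, Mid/D/N/e, Mid/D/N/a} → row (0,0) (0,0) (0,0) (0,0)
That's 8 distinct rows out of 24 strategies.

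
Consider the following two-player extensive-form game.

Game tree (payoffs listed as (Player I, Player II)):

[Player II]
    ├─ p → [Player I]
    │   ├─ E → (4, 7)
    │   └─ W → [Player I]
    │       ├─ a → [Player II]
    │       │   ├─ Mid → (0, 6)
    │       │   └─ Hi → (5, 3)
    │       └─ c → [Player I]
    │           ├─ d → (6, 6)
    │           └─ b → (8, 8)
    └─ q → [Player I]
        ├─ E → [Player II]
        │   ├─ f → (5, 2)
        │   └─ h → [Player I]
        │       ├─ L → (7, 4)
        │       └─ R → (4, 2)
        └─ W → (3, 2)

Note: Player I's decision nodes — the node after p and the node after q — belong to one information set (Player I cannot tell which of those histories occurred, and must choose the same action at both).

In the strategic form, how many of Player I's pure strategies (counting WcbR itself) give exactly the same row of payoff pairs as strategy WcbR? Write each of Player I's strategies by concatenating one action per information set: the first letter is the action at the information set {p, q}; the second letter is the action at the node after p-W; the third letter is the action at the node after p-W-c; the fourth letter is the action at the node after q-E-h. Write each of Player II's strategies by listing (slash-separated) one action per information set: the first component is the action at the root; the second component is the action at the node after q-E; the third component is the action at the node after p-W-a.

2

Row for WcbR (columns p/f/Mid, p/f/Hi, p/h/Mid, p/h/Hi, q/f/Mid, q/f/Hi, q/h/Mid, q/h/Hi): (8,8) (8,8) (8,8) (8,8) (3,2) (3,2) (3,2) (3,2).
Under WcbR, Player I's choice at the node after q-E-h can never be reached regardless of what Player II does, so varying those choices leaves every outcome unchanged.
Holding the reachable choices fixed and varying the unreachable one freely already gives 2 equivalent strategies.
No other strategy reproduces this row, so those 2 are the full class: WcbL, WcbR.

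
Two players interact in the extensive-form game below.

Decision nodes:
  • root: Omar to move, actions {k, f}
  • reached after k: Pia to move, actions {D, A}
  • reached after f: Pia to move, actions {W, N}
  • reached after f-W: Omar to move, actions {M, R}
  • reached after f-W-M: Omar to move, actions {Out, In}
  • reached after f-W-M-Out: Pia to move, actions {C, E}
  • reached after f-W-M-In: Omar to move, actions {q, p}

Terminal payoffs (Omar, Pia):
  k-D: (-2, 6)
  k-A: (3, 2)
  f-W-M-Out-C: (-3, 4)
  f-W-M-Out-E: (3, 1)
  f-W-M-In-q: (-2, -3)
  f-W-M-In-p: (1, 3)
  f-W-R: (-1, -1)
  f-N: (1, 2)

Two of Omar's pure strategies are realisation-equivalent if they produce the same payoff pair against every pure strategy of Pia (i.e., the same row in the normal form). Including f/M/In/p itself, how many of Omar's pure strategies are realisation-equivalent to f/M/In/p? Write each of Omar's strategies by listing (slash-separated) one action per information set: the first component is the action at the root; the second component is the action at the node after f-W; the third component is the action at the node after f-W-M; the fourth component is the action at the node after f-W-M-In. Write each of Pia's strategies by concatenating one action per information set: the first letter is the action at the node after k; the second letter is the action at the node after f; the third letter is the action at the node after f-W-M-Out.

1

Row for f/M/In/p (columns DWC, DWE, DNC, DNE, AWC, AWE, ANC, ANE): (1,3) (1,3) (1,2) (1,2) (1,3) (1,3) (1,2) (1,2).
Every one of Omar's information sets is on the play path for some reply by Pia when Omar follows f/M/In/p.
Changing the action at any of them therefore changes at least one column, so only f/M/In/p itself gives this row.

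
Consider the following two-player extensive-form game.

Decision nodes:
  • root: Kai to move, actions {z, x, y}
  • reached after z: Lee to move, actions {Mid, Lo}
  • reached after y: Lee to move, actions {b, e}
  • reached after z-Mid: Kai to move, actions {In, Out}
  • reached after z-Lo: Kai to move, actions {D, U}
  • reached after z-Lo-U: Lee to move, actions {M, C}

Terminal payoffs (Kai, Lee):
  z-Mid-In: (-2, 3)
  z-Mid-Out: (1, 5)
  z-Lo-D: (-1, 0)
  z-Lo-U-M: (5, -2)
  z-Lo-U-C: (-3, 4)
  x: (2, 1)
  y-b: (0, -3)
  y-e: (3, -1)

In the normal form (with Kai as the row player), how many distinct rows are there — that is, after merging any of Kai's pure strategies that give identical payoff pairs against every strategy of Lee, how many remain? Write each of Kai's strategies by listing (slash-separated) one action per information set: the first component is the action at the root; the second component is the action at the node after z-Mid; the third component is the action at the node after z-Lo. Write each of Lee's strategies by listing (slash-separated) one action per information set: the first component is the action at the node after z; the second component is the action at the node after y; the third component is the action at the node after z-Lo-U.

6

Kai has 12 pure strategies: z/In/D, z/In/U, z/Out/D, z/Out/U, x/In/D, x/In/U, x/Out/D, x/Out/U, y/In/D, y/In/U, y/Out/D, y/Out/U. Columns: Mid/b/M, Mid/b/C, Mid/e/M, Mid/e/C, Lo/b/M, Lo/b/C, Lo/e/M, Lo/e/C.
{z/In/D} → row (-2,3) (-2,3) (-2,3) (-2,3) (-1,0) (-1,0) (-1,0) (-1,0)
{z/In/U} → row (-2,3) (-2,3) (-2,3) (-2,3) (5,-2) (-3,4) (5,-2) (-3,4)
{z/Out/D} → row (1,5) (1,5) (1,5) (1,5) (-1,0) (-1,0) (-1,0) (-1,0)
{z/Out/U} → row (1,5) (1,5) (1,5) (1,5) (5,-2) (-3,4) (5,-2) (-3,4)
{x/In/D, x/In/U, x/Out/D, x/Out/U} → row (2,1) (2,1) (2,1) (2,1) (2,1) (2,1) (2,1) (2,1)
{y/In/D, y/In/U, y/Out/D, y/Out/U} → row (0,-3) (0,-3) (3,-1) (3,-1) (0,-3) (0,-3) (3,-1) (3,-1)
That's 6 distinct rows out of 12 strategies.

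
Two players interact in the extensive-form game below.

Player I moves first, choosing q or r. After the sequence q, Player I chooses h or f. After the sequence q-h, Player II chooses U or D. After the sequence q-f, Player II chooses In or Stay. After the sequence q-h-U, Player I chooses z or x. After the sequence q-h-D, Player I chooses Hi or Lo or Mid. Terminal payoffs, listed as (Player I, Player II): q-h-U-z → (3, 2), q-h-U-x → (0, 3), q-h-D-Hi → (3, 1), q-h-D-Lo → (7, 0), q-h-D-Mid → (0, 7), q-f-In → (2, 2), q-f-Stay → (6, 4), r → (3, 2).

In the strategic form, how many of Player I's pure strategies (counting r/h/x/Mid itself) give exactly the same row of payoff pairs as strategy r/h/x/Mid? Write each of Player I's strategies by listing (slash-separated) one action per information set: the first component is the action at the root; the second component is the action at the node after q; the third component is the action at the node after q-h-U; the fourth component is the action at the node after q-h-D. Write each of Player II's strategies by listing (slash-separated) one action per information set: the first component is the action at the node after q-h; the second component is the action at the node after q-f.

Row for r/h/x/Mid (columns U/In, U/Stay, D/In, D/Stay): (3,2) (3,2) (3,2) (3,2).
Under r/h/x/Mid, Player I's choice at the node after q and at the node after q-h-U and at the node after q-h-D can never be reached regardless of what Player II does, so varying those choices leaves every outcome unchanged.
Holding the reachable choices fixed and varying the unreachable ones freely already gives 2 × 2 × 3 = 12 equivalent strategies.
No other strategy reproduces this row, so those 12 are the full class: r/h/z/Hi, r/h/z/Lo, r/h/z/Mid, r/h/x/Hi, r/h/x/Lo, r/h/x/Mid, r/f/z/Hi, r/f/z/Lo, r/f/z/Mid, r/f/x/Hi, r/f/x/Lo, r/f/x/Mid.

12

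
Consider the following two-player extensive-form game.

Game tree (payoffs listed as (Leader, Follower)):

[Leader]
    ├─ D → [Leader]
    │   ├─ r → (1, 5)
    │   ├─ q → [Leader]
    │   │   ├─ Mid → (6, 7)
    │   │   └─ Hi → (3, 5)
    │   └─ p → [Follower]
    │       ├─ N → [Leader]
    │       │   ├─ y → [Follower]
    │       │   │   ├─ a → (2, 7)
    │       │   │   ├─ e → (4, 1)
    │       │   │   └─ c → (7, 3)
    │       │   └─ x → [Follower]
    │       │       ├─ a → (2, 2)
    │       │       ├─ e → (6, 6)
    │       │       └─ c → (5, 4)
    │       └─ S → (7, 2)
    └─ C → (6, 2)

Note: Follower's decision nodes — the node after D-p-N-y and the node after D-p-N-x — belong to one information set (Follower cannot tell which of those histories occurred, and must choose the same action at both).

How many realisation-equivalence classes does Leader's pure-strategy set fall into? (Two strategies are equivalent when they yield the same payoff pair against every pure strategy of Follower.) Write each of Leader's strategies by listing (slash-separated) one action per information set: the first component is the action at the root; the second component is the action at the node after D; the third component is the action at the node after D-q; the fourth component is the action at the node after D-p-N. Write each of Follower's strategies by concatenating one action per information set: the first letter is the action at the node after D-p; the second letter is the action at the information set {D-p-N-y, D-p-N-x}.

Leader has 24 pure strategies: D/r/Mid/y, D/r/Mid/x, D/r/Hi/y, D/r/Hi/x, D/q/Mid/y, D/q/Mid/x, D/q/Hi/y, D/q/Hi/x, D/p/Mid/y, D/p/Mid/x, D/p/Hi/y, D/p/Hi/x, C/r/Mid/y, C/r/Mid/x, C/r/Hi/y, C/r/Hi/x, C/q/Mid/y, C/q/Mid/x, C/q/Hi/y, C/q/Hi/x, C/p/Mid/y, C/p/Mid/x, C/p/Hi/y, C/p/Hi/x. Columns: Na, Ne, Nc, Sa, Se, Sc.
{D/r/Mid/y, D/r/Mid/x, D/r/Hi/y, D/r/Hi/x} → row (1,5) (1,5) (1,5) (1,5) (1,5) (1,5)
{D/q/Mid/y, D/q/Mid/x} → row (6,7) (6,7) (6,7) (6,7) (6,7) (6,7)
{D/q/Hi/y, D/q/Hi/x} → row (3,5) (3,5) (3,5) (3,5) (3,5) (3,5)
{D/p/Mid/y, D/p/Hi/y} → row (2,7) (4,1) (7,3) (7,2) (7,2) (7,2)
{D/p/Mid/x, D/p/Hi/x} → row (2,2) (6,6) (5,4) (7,2) (7,2) (7,2)
{C/r/Mid/y, C/r/Mid/x, C/r/Hi/y, C/r/Hi/x, C/q/Mid/y, C/q/Mid/x, C/q/Hi/y, C/q/Hi/x, C/p/Mid/y, C/p/Mid/x, C/p/Hi/y, C/p/Hi/x} → row (6,2) (6,2) (6,2) (6,2) (6,2) (6,2)
That's 6 distinct rows out of 24 strategies.

6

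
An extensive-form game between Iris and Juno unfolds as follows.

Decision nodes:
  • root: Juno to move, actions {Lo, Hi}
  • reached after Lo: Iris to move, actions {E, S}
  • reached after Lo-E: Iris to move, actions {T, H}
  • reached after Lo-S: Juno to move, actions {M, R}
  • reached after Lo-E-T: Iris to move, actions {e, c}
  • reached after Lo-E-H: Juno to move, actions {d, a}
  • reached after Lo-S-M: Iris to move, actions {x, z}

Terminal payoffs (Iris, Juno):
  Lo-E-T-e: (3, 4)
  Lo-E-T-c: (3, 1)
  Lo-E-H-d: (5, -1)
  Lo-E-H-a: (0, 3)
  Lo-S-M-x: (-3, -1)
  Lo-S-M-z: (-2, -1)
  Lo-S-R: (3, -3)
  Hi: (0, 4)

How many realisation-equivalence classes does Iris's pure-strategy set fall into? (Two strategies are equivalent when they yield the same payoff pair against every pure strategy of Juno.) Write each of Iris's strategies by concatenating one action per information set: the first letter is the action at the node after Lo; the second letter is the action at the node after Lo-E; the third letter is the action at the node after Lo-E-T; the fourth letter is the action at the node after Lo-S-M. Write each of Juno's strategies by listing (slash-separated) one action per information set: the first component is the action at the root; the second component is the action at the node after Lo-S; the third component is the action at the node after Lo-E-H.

5

Iris has 16 pure strategies: ETex, ETez, ETcx, ETcz, EHex, EHez, EHcx, EHcz, STex, STez, STcx, STcz, SHex, SHez, SHcx, SHcz. Columns: Lo/M/d, Lo/M/a, Lo/R/d, Lo/R/a, Hi/M/d, Hi/M/a, Hi/R/d, Hi/R/a.
{ETex, ETez} → row (3,4) (3,4) (3,4) (3,4) (0,4) (0,4) (0,4) (0,4)
{ETcx, ETcz} → row (3,1) (3,1) (3,1) (3,1) (0,4) (0,4) (0,4) (0,4)
{EHex, EHez, EHcx, EHcz} → row (5,-1) (0,3) (5,-1) (0,3) (0,4) (0,4) (0,4) (0,4)
{STex, STcx, SHex, SHcx} → row (-3,-1) (-3,-1) (3,-3) (3,-3) (0,4) (0,4) (0,4) (0,4)
{STez, STcz, SHez, SHcz} → row (-2,-1) (-2,-1) (3,-3) (3,-3) (0,4) (0,4) (0,4) (0,4)
That's 5 distinct rows out of 16 strategies.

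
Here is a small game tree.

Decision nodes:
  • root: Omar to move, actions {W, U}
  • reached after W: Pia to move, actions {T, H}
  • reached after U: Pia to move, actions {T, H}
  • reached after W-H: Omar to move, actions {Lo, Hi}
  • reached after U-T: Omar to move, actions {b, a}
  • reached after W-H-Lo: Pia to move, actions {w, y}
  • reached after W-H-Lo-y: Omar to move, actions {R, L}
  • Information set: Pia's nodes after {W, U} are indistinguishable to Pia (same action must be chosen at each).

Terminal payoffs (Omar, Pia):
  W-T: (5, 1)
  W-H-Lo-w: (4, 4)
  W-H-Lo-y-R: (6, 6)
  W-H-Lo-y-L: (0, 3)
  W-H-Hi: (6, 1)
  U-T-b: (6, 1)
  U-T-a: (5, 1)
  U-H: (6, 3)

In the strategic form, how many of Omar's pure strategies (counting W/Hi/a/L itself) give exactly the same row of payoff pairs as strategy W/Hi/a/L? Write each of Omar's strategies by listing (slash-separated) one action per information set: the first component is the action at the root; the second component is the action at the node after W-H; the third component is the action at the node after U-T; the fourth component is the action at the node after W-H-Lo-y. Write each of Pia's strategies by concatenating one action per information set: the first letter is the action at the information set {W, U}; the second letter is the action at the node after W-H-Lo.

Row for W/Hi/a/L (columns Tw, Ty, Hw, Hy): (5,1) (5,1) (6,1) (6,1).
Under W/Hi/a/L, Omar's choice at the node after U-T and at the node after W-H-Lo-y can never be reached regardless of what Pia does, so varying those choices leaves every outcome unchanged.
Holding the reachable choices fixed and varying the unreachable ones freely already gives 2 × 2 = 4 equivalent strategies.
No other strategy reproduces this row, so those 4 are the full class: W/Hi/b/R, W/Hi/b/L, W/Hi/a/R, W/Hi/a/L.

4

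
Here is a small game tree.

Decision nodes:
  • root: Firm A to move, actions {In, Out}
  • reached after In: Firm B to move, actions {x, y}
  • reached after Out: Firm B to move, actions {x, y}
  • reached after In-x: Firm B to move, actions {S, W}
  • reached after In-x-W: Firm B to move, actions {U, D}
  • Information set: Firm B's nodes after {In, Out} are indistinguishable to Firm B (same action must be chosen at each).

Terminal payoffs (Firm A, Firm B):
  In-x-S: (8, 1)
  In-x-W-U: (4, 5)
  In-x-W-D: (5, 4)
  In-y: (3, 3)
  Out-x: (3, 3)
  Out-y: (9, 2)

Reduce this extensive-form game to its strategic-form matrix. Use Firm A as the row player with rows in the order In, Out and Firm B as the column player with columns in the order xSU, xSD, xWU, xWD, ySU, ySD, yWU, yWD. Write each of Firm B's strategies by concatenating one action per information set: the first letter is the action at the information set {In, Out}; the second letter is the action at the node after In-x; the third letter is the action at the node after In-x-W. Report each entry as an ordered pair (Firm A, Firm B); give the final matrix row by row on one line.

          xSU      xSD      xWU      xWD      ySU      ySD      yWU      yWD
  In    (8,1)    (8,1)    (4,5)    (5,4)    (3,3)    (3,3)    (3,3)    (3,3)
 Out    (3,3)    (3,3)    (3,3)    (3,3)    (9,2)    (9,2)    (9,2)    (9,2)

In: (8,1) (8,1) (4,5) (5,4) (3,3) (3,3) (3,3) (3,3) | Out: (3,3) (3,3) (3,3) (3,3) (9,2) (9,2) (9,2) (9,2)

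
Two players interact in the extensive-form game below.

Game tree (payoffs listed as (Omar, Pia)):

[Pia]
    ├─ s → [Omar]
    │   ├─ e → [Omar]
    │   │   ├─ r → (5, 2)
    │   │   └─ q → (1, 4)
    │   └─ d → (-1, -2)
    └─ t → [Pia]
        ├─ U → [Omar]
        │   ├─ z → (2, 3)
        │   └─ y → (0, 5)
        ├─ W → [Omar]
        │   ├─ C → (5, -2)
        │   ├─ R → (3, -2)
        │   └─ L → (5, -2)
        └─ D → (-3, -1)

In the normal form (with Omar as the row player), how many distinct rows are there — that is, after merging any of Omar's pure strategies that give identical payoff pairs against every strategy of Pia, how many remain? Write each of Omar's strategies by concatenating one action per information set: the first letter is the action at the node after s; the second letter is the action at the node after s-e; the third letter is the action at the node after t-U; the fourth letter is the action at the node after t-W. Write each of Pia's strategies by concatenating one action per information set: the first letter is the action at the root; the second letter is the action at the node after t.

Omar has 24 pure strategies: erzC, erzR, erzL, eryC, eryR, eryL, eqzC, eqzR, eqzL, eqyC, eqyR, eqyL, drzC, drzR, drzL, dryC, dryR, dryL, dqzC, dqzR, dqzL, dqyC, dqyR, dqyL. Columns: sU, sW, sD, tU, tW, tD.
{erzC, erzL} → row (5,2) (5,2) (5,2) (2,3) (5,-2) (-3,-1)
{erzR} → row (5,2) (5,2) (5,2) (2,3) (3,-2) (-3,-1)
{eryC, eryL} → row (5,2) (5,2) (5,2) (0,5) (5,-2) (-3,-1)
{eryR} → row (5,2) (5,2) (5,2) (0,5) (3,-2) (-3,-1)
{eqzC, eqzL} → row (1,4) (1,4) (1,4) (2,3) (5,-2) (-3,-1)
{eqzR} → row (1,4) (1,4) (1,4) (2,3) (3,-2) (-3,-1)
{eqyC, eqyL} → row (1,4) (1,4) (1,4) (0,5) (5,-2) (-3,-1)
{eqyR} → row (1,4) (1,4) (1,4) (0,5) (3,-2) (-3,-1)
{drzC, drzL, dqzC, dqzL} → row (-1,-2) (-1,-2) (-1,-2) (2,3) (5,-2) (-3,-1)
{drzR, dqzR} → row (-1,-2) (-1,-2) (-1,-2) (2,3) (3,-2) (-3,-1)
{dryC, dryL, dqyC, dqyL} → row (-1,-2) (-1,-2) (-1,-2) (0,5) (5,-2) (-3,-1)
{dryR, dqyR} → row (-1,-2) (-1,-2) (-1,-2) (0,5) (3,-2) (-3,-1)
That's 12 distinct rows out of 24 strategies.

12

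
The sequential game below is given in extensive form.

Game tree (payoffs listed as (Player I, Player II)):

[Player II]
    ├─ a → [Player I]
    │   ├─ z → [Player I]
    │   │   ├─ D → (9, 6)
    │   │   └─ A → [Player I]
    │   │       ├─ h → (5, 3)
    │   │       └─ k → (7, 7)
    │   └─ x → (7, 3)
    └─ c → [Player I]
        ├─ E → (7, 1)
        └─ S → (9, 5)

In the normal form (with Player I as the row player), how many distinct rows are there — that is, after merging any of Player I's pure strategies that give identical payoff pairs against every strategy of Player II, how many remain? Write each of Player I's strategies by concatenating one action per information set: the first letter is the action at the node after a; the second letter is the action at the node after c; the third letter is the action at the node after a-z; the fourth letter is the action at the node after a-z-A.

Player I has 16 pure strategies: zEDh, zEDk, zEAh, zEAk, zSDh, zSDk, zSAh, zSAk, xEDh, xEDk, xEAh, xEAk, xSDh, xSDk, xSAh, xSAk. Columns: a, c.
{zEDh, zEDk} → row (9,6) (7,1)
{zEAh} → row (5,3) (7,1)
{zEAk} → row (7,7) (7,1)
{zSDh, zSDk} → row (9,6) (9,5)
{zSAh} → row (5,3) (9,5)
{zSAk} → row (7,7) (9,5)
{xEDh, xEDk, xEAh, xEAk} → row (7,3) (7,1)
{xSDh, xSDk, xSAh, xSAk} → row (7,3) (9,5)
That's 8 distinct rows out of 16 strategies.

8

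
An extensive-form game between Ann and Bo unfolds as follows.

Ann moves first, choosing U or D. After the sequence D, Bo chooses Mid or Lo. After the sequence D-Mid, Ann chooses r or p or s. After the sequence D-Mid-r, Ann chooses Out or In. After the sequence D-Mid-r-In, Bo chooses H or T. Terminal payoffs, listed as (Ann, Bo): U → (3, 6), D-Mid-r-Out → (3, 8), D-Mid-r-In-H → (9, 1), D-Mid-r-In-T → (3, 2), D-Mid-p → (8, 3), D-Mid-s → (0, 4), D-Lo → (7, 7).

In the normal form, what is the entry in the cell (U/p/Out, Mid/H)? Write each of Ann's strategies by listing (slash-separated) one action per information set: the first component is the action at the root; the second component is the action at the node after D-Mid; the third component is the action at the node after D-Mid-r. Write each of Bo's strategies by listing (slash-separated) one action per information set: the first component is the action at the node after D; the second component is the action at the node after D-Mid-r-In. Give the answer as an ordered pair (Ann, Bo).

Trace the play path from the root:
  Ann plays U
→ terminal payoff (3, 6).
(Ann's choice at the node after D-Mid is never reached on this path, so it doesn't affect the outcome.)

(3, 6)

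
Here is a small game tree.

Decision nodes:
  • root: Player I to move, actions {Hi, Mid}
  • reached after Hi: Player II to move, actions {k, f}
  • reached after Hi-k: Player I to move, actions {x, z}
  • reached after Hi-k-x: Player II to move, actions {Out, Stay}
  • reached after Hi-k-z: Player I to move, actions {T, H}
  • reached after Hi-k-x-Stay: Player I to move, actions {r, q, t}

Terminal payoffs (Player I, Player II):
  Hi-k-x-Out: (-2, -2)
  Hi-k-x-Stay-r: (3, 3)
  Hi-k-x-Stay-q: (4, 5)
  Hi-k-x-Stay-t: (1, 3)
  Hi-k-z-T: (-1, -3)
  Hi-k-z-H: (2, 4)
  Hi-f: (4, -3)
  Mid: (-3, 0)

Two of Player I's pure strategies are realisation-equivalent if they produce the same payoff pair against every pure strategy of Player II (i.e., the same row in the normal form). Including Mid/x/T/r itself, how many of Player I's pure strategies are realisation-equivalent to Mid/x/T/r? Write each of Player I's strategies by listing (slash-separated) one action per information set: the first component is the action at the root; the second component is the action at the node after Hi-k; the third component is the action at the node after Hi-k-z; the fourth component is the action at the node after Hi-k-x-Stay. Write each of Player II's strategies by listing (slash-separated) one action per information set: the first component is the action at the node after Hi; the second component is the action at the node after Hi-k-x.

12

Row for Mid/x/T/r (columns k/Out, k/Stay, f/Out, f/Stay): (-3,0) (-3,0) (-3,0) (-3,0).
Under Mid/x/T/r, Player I's choice at the node after Hi-k and at the node after Hi-k-z and at the node after Hi-k-x-Stay can never be reached regardless of what Player II does, so varying those choices leaves every outcome unchanged.
Holding the reachable choices fixed and varying the unreachable ones freely already gives 2 × 2 × 3 = 12 equivalent strategies.
No other strategy reproduces this row, so those 12 are the full class: Mid/x/T/r, Mid/x/T/q, Mid/x/T/t, Mid/x/H/r, Mid/x/H/q, Mid/x/H/t, Mid/z/T/r, Mid/z/T/q, Mid/z/T/t, Mid/z/H/r, Mid/z/H/q, Mid/z/H/t.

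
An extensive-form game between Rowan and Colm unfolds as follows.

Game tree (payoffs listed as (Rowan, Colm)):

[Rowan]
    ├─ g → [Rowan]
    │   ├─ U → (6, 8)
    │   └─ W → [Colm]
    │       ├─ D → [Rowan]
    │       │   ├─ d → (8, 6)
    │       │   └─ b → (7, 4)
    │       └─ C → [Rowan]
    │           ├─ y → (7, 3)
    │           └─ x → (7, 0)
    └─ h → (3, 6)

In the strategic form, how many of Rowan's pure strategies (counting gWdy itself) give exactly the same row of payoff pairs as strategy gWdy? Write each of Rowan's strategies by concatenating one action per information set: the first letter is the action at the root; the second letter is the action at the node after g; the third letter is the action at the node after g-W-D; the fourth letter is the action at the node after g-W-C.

1

Row for gWdy (columns D, C): (8,6) (7,3).
Every one of Rowan's information sets is on the play path for some reply by Colm when Rowan follows gWdy.
Changing the action at any of them therefore changes at least one column, so only gWdy itself gives this row.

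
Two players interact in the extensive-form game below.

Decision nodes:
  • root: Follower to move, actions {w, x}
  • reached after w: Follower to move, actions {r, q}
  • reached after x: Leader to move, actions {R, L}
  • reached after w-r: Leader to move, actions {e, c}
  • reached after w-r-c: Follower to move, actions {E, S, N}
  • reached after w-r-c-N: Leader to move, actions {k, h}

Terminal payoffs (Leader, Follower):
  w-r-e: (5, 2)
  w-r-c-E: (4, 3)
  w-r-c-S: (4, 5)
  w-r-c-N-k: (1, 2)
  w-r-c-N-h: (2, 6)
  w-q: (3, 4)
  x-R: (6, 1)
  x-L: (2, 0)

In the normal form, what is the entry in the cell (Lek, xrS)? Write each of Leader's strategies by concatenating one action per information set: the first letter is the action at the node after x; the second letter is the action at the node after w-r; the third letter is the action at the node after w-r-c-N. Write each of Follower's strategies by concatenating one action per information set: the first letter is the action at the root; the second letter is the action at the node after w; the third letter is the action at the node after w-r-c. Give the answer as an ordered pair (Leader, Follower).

(2, 0)

Trace the play path from the root:
  Follower plays x
  Leader plays L at [x]
→ terminal payoff (2, 0).
(Leader's choice at the node after w-r is never reached on this path, so it doesn't affect the outcome.)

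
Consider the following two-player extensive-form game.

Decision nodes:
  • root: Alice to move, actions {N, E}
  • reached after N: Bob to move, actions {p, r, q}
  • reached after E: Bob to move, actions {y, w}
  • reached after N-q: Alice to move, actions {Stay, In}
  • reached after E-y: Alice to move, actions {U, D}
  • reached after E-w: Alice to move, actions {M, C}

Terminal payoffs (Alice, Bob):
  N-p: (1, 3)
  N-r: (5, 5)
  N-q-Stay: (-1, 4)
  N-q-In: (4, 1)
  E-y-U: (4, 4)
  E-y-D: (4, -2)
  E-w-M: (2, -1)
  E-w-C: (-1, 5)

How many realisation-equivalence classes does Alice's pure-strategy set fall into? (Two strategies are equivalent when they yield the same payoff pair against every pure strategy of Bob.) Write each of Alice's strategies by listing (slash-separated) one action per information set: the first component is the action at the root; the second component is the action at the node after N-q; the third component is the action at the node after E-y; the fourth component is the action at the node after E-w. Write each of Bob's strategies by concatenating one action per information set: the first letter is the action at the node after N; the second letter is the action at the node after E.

6

Alice has 16 pure strategies: N/Stay/U/M, N/Stay/U/C, N/Stay/D/M, N/Stay/D/C, N/In/U/M, N/In/U/C, N/In/D/M, N/In/D/C, E/Stay/U/M, E/Stay/U/C, E/Stay/D/M, E/Stay/D/C, E/In/U/M, E/In/U/C, E/In/D/M, E/In/D/C. Columns: py, pw, ry, rw, qy, qw.
{N/Stay/U/M, N/Stay/U/C, N/Stay/D/M, N/Stay/D/C} → row (1,3) (1,3) (5,5) (5,5) (-1,4) (-1,4)
{N/In/U/M, N/In/U/C, N/In/D/M, N/In/D/C} → row (1,3) (1,3) (5,5) (5,5) (4,1) (4,1)
{E/Stay/U/M, E/In/U/M} → row (4,4) (2,-1) (4,4) (2,-1) (4,4) (2,-1)
{E/Stay/U/C, E/In/U/C} → row (4,4) (-1,5) (4,4) (-1,5) (4,4) (-1,5)
{E/Stay/D/M, E/In/D/M} → row (4,-2) (2,-1) (4,-2) (2,-1) (4,-2) (2,-1)
{E/Stay/D/C, E/In/D/C} → row (4,-2) (-1,5) (4,-2) (-1,5) (4,-2) (-1,5)
That's 6 distinct rows out of 16 strategies.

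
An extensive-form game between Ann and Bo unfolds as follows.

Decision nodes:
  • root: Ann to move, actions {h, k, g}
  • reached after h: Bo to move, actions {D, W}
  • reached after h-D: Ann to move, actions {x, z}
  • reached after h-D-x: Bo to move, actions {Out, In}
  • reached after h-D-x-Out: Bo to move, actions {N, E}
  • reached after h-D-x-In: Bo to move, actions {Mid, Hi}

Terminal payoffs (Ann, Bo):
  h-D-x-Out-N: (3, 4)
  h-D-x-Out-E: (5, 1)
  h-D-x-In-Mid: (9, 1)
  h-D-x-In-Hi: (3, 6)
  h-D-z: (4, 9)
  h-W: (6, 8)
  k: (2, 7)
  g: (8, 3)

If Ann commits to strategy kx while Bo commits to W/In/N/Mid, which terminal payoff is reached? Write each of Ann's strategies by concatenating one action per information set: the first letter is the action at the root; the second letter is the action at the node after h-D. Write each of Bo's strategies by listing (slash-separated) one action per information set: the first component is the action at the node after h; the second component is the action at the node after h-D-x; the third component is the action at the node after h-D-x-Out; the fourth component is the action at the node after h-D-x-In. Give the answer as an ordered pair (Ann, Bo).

(2, 7)

Trace the play path from the root:
  Ann plays k
→ terminal payoff (2, 7).
(Ann's choice at the node after h-D is never reached on this path, so it doesn't affect the outcome.)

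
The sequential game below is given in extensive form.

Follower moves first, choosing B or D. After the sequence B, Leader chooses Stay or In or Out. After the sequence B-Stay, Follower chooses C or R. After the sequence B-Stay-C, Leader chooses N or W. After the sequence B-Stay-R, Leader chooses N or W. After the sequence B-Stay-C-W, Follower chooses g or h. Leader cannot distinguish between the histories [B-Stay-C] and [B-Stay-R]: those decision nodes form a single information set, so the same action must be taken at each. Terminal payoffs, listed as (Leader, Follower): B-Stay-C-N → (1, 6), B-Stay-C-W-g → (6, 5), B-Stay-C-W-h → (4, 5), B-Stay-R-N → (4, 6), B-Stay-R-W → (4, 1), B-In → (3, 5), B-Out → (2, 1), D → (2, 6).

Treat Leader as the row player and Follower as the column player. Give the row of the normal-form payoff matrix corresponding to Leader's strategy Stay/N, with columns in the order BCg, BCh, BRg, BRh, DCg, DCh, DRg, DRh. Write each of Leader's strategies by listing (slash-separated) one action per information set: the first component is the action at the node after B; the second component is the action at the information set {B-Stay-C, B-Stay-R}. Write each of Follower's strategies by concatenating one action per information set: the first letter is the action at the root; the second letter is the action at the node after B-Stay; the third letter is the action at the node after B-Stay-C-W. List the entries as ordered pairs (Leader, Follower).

vs BCg: Follower plays B → Leader plays Stay at [B] → Follower plays C at [B-Stay] → Leader plays N at [B-Stay-C] → (1, 6)
vs BCh: Follower plays B → Leader plays Stay at [B] → Follower plays C at [B-Stay] → Leader plays N at [B-Stay-C] → (1, 6)
vs BRg: Follower plays B → Leader plays Stay at [B] → Follower plays R at [B-Stay] → Leader plays N at [B-Stay-R] → (4, 6)
vs BRh: Follower plays B → Leader plays Stay at [B] → Follower plays R at [B-Stay] → Leader plays N at [B-Stay-R] → (4, 6)
vs DCg: Follower plays D → (2, 6)
vs DCh: Follower plays D → (2, 6)
vs DRg: Follower plays D → (2, 6)
vs DRh: Follower plays D → (2, 6)

(1,6) (1,6) (4,6) (4,6) (2,6) (2,6) (2,6) (2,6)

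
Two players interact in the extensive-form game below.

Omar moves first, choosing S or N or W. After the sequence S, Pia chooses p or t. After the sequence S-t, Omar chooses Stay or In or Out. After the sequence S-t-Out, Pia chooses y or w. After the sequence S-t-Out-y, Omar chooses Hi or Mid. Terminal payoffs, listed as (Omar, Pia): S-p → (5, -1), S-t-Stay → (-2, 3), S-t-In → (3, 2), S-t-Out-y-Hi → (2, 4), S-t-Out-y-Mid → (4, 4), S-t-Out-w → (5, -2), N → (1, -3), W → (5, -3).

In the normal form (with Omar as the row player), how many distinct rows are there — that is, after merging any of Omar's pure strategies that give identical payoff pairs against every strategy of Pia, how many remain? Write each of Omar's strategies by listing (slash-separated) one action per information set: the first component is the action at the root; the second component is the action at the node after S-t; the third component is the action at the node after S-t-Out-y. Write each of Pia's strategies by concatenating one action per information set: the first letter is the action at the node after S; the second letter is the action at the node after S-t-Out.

Omar has 18 pure strategies: S/Stay/Hi, S/Stay/Mid, S/In/Hi, S/In/Mid, S/Out/Hi, S/Out/Mid, N/Stay/Hi, N/Stay/Mid, N/In/Hi, N/In/Mid, N/Out/Hi, N/Out/Mid, W/Stay/Hi, W/Stay/Mid, W/In/Hi, W/In/Mid, W/Out/Hi, W/Out/Mid. Columns: py, pw, ty, tw.
{S/Stay/Hi, S/Stay/Mid} → row (5,-1) (5,-1) (-2,3) (-2,3)
{S/In/Hi, S/In/Mid} → row (5,-1) (5,-1) (3,2) (3,2)
{S/Out/Hi} → row (5,-1) (5,-1) (2,4) (5,-2)
{S/Out/Mid} → row (5,-1) (5,-1) (4,4) (5,-2)
{N/Stay/Hi, N/Stay/Mid, N/In/Hi, N/In/Mid, N/Out/Hi, N/Out/Mid} → row (1,-3) (1,-3) (1,-3) (1,-3)
{W/Stay/Hi, W/Stay/Mid, W/In/Hi, W/In/Mid, W/Out/Hi, W/Out/Mid} → row (5,-3) (5,-3) (5,-3) (5,-3)
That's 6 distinct rows out of 18 strategies.

6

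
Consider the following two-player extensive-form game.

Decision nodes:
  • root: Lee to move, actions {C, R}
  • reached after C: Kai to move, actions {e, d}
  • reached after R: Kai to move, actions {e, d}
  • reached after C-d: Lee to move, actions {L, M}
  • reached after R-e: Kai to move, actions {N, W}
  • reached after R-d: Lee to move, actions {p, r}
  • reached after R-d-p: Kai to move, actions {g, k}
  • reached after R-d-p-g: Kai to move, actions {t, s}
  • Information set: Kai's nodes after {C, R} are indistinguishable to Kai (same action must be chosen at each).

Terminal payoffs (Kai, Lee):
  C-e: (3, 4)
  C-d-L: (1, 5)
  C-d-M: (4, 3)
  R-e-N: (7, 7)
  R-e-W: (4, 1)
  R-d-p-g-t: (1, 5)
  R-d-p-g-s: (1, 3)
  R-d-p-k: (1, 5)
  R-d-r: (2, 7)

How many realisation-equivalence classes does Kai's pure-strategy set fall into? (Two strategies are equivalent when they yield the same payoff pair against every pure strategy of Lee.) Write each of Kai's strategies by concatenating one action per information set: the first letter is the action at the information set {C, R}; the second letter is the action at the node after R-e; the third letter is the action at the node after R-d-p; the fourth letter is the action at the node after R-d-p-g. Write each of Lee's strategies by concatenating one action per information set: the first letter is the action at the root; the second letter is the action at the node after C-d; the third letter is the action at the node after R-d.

Kai has 16 pure strategies: eNgt, eNgs, eNkt, eNks, eWgt, eWgs, eWkt, eWks, dNgt, dNgs, dNkt, dNks, dWgt, dWgs, dWkt, dWks. Columns: CLp, CLr, CMp, CMr, RLp, RLr, RMp, RMr.
{eNgt, eNgs, eNkt, eNks} → row (3,4) (3,4) (3,4) (3,4) (7,7) (7,7) (7,7) (7,7)
{eWgt, eWgs, eWkt, eWks} → row (3,4) (3,4) (3,4) (3,4) (4,1) (4,1) (4,1) (4,1)
{dNgt, dNkt, dNks, dWgt, dWkt, dWks} → row (1,5) (1,5) (4,3) (4,3) (1,5) (2,7) (1,5) (2,7)
{dNgs, dWgs} → row (1,5) (1,5) (4,3) (4,3) (1,3) (2,7) (1,3) (2,7)
That's 4 distinct rows out of 16 strategies.

4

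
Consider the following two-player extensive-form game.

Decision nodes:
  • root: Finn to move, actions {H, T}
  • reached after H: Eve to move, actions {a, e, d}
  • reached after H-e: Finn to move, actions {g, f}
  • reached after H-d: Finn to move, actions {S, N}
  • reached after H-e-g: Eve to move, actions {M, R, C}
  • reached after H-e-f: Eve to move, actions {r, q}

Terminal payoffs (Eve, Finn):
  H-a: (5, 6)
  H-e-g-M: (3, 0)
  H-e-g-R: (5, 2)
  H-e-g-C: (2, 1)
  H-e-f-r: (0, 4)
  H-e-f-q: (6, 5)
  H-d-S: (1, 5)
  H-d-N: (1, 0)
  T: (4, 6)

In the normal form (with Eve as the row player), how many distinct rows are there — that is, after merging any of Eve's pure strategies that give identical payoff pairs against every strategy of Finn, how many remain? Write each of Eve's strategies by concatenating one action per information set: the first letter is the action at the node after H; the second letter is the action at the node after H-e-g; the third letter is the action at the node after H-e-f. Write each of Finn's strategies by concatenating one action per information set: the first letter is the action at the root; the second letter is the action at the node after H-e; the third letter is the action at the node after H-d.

Eve has 18 pure strategies: aMr, aMq, aRr, aRq, aCr, aCq, eMr, eMq, eRr, eRq, eCr, eCq, dMr, dMq, dRr, dRq, dCr, dCq. Columns: HgS, HgN, HfS, HfN, TgS, TgN, TfS, TfN.
{aMr, aMq, aRr, aRq, aCr, aCq} → row (5,6) (5,6) (5,6) (5,6) (4,6) (4,6) (4,6) (4,6)
{eMr} → row (3,0) (3,0) (0,4) (0,4) (4,6) (4,6) (4,6) (4,6)
{eMq} → row (3,0) (3,0) (6,5) (6,5) (4,6) (4,6) (4,6) (4,6)
{eRr} → row (5,2) (5,2) (0,4) (0,4) (4,6) (4,6) (4,6) (4,6)
{eRq} → row (5,2) (5,2) (6,5) (6,5) (4,6) (4,6) (4,6) (4,6)
{eCr} → row (2,1) (2,1) (0,4) (0,4) (4,6) (4,6) (4,6) (4,6)
{eCq} → row (2,1) (2,1) (6,5) (6,5) (4,6) (4,6) (4,6) (4,6)
{dMr, dMq, dRr, dRq, dCr, dCq} → row (1,5) (1,0) (1,5) (1,0) (4,6) (4,6) (4,6) (4,6)
That's 8 distinct rows out of 18 strategies.

8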